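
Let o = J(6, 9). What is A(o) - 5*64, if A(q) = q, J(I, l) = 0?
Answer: -320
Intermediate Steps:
o = 0
A(o) - 5*64 = 0 - 5*64 = 0 - 320 = -320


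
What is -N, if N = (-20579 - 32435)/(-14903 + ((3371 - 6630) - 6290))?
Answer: -26507/12226 ≈ -2.1681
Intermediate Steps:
N = 26507/12226 (N = -53014/(-14903 + (-3259 - 6290)) = -53014/(-14903 - 9549) = -53014/(-24452) = -53014*(-1/24452) = 26507/12226 ≈ 2.1681)
-N = -1*26507/12226 = -26507/12226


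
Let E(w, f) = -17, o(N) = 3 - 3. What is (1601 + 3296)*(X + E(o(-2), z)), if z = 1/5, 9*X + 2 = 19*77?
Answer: 2135092/3 ≈ 7.1170e+5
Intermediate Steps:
X = 487/3 (X = -2/9 + (19*77)/9 = -2/9 + (1/9)*1463 = -2/9 + 1463/9 = 487/3 ≈ 162.33)
z = 1/5 ≈ 0.20000
o(N) = 0
(1601 + 3296)*(X + E(o(-2), z)) = (1601 + 3296)*(487/3 - 17) = 4897*(436/3) = 2135092/3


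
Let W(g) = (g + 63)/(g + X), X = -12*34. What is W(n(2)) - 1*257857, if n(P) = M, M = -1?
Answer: -105463575/409 ≈ -2.5786e+5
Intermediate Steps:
n(P) = -1
X = -408
W(g) = (63 + g)/(-408 + g) (W(g) = (g + 63)/(g - 408) = (63 + g)/(-408 + g))
W(n(2)) - 1*257857 = (63 - 1)/(-408 - 1) - 1*257857 = 62/(-409) - 257857 = -1/409*62 - 257857 = -62/409 - 257857 = -105463575/409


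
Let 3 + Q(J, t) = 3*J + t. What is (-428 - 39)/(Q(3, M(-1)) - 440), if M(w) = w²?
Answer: 467/433 ≈ 1.0785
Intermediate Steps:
Q(J, t) = -3 + t + 3*J (Q(J, t) = -3 + (3*J + t) = -3 + (t + 3*J) = -3 + t + 3*J)
(-428 - 39)/(Q(3, M(-1)) - 440) = (-428 - 39)/((-3 + (-1)² + 3*3) - 440) = -467/((-3 + 1 + 9) - 440) = -467/(7 - 440) = -467/(-433) = -467*(-1/433) = 467/433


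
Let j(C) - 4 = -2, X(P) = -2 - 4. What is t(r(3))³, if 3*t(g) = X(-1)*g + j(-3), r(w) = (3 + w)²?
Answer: -9800344/27 ≈ -3.6298e+5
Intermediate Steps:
X(P) = -6
j(C) = 2 (j(C) = 4 - 2 = 2)
t(g) = ⅔ - 2*g (t(g) = (-6*g + 2)/3 = (2 - 6*g)/3 = ⅔ - 2*g)
t(r(3))³ = (⅔ - 2*(3 + 3)²)³ = (⅔ - 2*6²)³ = (⅔ - 2*36)³ = (⅔ - 72)³ = (-214/3)³ = -9800344/27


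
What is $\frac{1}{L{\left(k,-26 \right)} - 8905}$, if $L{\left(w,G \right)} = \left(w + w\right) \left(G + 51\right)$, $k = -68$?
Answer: $- \frac{1}{12305} \approx -8.1268 \cdot 10^{-5}$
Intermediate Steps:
$L{\left(w,G \right)} = 2 w \left(51 + G\right)$
$\frac{1}{L{\left(k,-26 \right)} - 8905} = \frac{1}{2 \left(-68\right) \left(51 - 26\right) - 8905} = \frac{1}{2 \left(-68\right) 25 - 8905} = \frac{1}{-3400 - 8905} = \frac{1}{-12305} = - \frac{1}{12305}$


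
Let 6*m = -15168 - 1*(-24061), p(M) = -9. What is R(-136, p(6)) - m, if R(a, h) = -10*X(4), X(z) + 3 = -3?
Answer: -8533/6 ≈ -1422.2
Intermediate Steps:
X(z) = -6 (X(z) = -3 - 3 = -6)
m = 8893/6 (m = (-15168 - 1*(-24061))/6 = (-15168 + 24061)/6 = (⅙)*8893 = 8893/6 ≈ 1482.2)
R(a, h) = 60 (R(a, h) = -10*(-6) = 60)
R(-136, p(6)) - m = 60 - 1*8893/6 = 60 - 8893/6 = -8533/6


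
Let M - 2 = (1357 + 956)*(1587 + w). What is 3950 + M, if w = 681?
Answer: 5249836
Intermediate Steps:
M = 5245886 (M = 2 + (1357 + 956)*(1587 + 681) = 2 + 2313*2268 = 2 + 5245884 = 5245886)
3950 + M = 3950 + 5245886 = 5249836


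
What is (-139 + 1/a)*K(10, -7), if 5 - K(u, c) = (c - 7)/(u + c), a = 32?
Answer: -128963/96 ≈ -1343.4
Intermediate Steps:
K(u, c) = 5 - (-7 + c)/(c + u) (K(u, c) = 5 - (c - 7)/(u + c) = 5 - (-7 + c)/(c + u))
(-139 + 1/a)*K(10, -7) = (-139 + 1/32)*((7 + 4*(-7) + 5*10)/(-7 + 10)) = (-139 + 1/32)*((7 - 28 + 50)/3) = -4447*29/96 = -4447/32*29/3 = -128963/96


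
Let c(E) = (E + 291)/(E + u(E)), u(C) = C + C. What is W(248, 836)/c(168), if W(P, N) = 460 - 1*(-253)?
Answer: 39928/51 ≈ 782.90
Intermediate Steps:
u(C) = 2*C
W(P, N) = 713 (W(P, N) = 460 + 253 = 713)
c(E) = (291 + E)/(3*E) (c(E) = (E + 291)/(E + 2*E) = (291 + E)/((3*E)) = (291 + E)*(1/(3*E)) = (291 + E)/(3*E))
W(248, 836)/c(168) = 713/(((⅓)*(291 + 168)/168)) = 713/(((⅓)*(1/168)*459)) = 713/(51/56) = 713*(56/51) = 39928/51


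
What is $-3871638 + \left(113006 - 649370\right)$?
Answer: $-4408002$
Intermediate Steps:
$-3871638 + \left(113006 - 649370\right) = -3871638 - 536364 = -4408002$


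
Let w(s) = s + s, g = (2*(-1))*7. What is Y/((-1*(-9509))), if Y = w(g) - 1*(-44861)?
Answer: 44833/9509 ≈ 4.7148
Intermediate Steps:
g = -14 (g = -2*7 = -14)
w(s) = 2*s
Y = 44833 (Y = 2*(-14) - 1*(-44861) = -28 + 44861 = 44833)
Y/((-1*(-9509))) = 44833/((-1*(-9509))) = 44833/9509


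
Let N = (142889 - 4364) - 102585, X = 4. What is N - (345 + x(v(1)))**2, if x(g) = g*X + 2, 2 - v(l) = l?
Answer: -87261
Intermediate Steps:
N = 35940 (N = 138525 - 102585 = 35940)
v(l) = 2 - l
x(g) = 2 + 4*g (x(g) = g*4 + 2 = 4*g + 2 = 2 + 4*g)
N - (345 + x(v(1)))**2 = 35940 - (345 + (2 + 4*(2 - 1*1)))**2 = 35940 - (345 + (2 + 4*(2 - 1)))**2 = 35940 - (345 + (2 + 4*1))**2 = 35940 - (345 + (2 + 4))**2 = 35940 - (345 + 6)**2 = 35940 - 1*351**2 = 35940 - 1*123201 = 35940 - 123201 = -87261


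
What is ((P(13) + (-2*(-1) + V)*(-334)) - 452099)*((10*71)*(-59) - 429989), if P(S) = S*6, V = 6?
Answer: 214560078147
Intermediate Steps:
P(S) = 6*S
((P(13) + (-2*(-1) + V)*(-334)) - 452099)*((10*71)*(-59) - 429989) = ((6*13 + (-2*(-1) + 6)*(-334)) - 452099)*((10*71)*(-59) - 429989) = ((78 + (2 + 6)*(-334)) - 452099)*(710*(-59) - 429989) = ((78 + 8*(-334)) - 452099)*(-41890 - 429989) = ((78 - 2672) - 452099)*(-471879) = (-2594 - 452099)*(-471879) = -454693*(-471879) = 214560078147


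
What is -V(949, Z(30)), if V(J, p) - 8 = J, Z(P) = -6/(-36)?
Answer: -957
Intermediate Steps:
Z(P) = ⅙ (Z(P) = -6*(-1/36) = ⅙)
V(J, p) = 8 + J
-V(949, Z(30)) = -(8 + 949) = -1*957 = -957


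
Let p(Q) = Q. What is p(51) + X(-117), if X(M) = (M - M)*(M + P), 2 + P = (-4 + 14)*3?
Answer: 51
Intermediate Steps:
P = 28 (P = -2 + (-4 + 14)*3 = -2 + 10*3 = -2 + 30 = 28)
X(M) = 0 (X(M) = (M - M)*(M + 28) = 0*(28 + M) = 0)
p(51) + X(-117) = 51 + 0 = 51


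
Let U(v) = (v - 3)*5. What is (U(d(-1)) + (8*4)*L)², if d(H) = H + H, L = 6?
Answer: 27889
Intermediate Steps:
d(H) = 2*H
U(v) = -15 + 5*v (U(v) = (-3 + v)*5 = -15 + 5*v)
(U(d(-1)) + (8*4)*L)² = ((-15 + 5*(2*(-1))) + (8*4)*6)² = ((-15 + 5*(-2)) + 32*6)² = ((-15 - 10) + 192)² = (-25 + 192)² = 167² = 27889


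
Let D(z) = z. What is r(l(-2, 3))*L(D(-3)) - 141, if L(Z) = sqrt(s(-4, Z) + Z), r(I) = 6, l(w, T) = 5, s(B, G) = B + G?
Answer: -141 + 6*I*sqrt(10) ≈ -141.0 + 18.974*I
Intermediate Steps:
L(Z) = sqrt(-4 + 2*Z) (L(Z) = sqrt((-4 + Z) + Z) = sqrt(-4 + 2*Z))
r(l(-2, 3))*L(D(-3)) - 141 = 6*sqrt(-4 + 2*(-3)) - 141 = 6*sqrt(-4 - 6) - 141 = 6*sqrt(-10) - 141 = 6*(I*sqrt(10)) - 141 = 6*I*sqrt(10) - 141 = -141 + 6*I*sqrt(10)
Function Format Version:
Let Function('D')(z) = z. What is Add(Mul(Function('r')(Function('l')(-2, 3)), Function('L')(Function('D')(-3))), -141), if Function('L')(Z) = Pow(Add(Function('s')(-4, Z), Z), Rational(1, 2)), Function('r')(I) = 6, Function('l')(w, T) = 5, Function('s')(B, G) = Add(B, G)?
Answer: Add(-141, Mul(6, I, Pow(10, Rational(1, 2)))) ≈ Add(-141.00, Mul(18.974, I))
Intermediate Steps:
Function('L')(Z) = Pow(Add(-4, Mul(2, Z)), Rational(1, 2)) (Function('L')(Z) = Pow(Add(Add(-4, Z), Z), Rational(1, 2)) = Pow(Add(-4, Mul(2, Z)), Rational(1, 2)))
Add(Mul(Function('r')(Function('l')(-2, 3)), Function('L')(Function('D')(-3))), -141) = Add(Mul(6, Pow(Add(-4, Mul(2, -3)), Rational(1, 2))), -141) = Add(Mul(6, Pow(Add(-4, -6), Rational(1, 2))), -141) = Add(Mul(6, Pow(-10, Rational(1, 2))), -141) = Add(Mul(6, Mul(I, Pow(10, Rational(1, 2)))), -141) = Add(Mul(6, I, Pow(10, Rational(1, 2))), -141) = Add(-141, Mul(6, I, Pow(10, Rational(1, 2))))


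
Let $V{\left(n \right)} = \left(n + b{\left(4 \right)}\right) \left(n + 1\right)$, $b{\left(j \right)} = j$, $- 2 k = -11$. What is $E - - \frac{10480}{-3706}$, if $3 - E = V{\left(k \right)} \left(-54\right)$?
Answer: $\frac{12358295}{3706} \approx 3334.7$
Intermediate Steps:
$k = \frac{11}{2}$ ($k = \left(- \frac{1}{2}\right) \left(-11\right) = \frac{11}{2} \approx 5.5$)
$V{\left(n \right)} = \left(1 + n\right) \left(4 + n\right)$ ($V{\left(n \right)} = \left(n + 4\right) \left(n + 1\right) = \left(4 + n\right) \left(1 + n\right) = \left(1 + n\right) \left(4 + n\right)$)
$E = \frac{6675}{2}$ ($E = 3 - \left(4 + \left(\frac{11}{2}\right)^{2} + 5 \cdot \frac{11}{2}\right) \left(-54\right) = 3 - \left(4 + \frac{121}{4} + \frac{55}{2}\right) \left(-54\right) = 3 - \frac{247}{4} \left(-54\right) = 3 - - \frac{6669}{2} = 3 + \frac{6669}{2} = \frac{6675}{2} \approx 3337.5$)
$E - - \frac{10480}{-3706} = \frac{6675}{2} - - \frac{10480}{-3706} = \frac{6675}{2} - \left(-10480\right) \left(- \frac{1}{3706}\right) = \frac{6675}{2} - \frac{5240}{1853} = \frac{12358295}{3706}$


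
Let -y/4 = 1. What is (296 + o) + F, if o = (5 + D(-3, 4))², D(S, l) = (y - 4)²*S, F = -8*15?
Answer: 35145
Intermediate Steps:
y = -4 (y = -4*1 = -4)
F = -120
D(S, l) = 64*S (D(S, l) = (-4 - 4)²*S = (-8)²*S = 64*S)
o = 34969 (o = (5 + 64*(-3))² = (5 - 192)² = (-187)² = 34969)
(296 + o) + F = (296 + 34969) - 120 = 35265 - 120 = 35145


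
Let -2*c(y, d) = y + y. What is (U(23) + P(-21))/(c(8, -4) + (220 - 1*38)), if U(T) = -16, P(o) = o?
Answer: -37/174 ≈ -0.21264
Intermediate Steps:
c(y, d) = -y (c(y, d) = -(y + y)/2 = -y)
(U(23) + P(-21))/(c(8, -4) + (220 - 1*38)) = (-16 - 21)/(-1*8 + (220 - 1*38)) = -37/(-8 + (220 - 38)) = -37/(-8 + 182) = -37/174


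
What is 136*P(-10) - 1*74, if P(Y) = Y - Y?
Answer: -74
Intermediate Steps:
P(Y) = 0
136*P(-10) - 1*74 = 136*0 - 1*74 = 0 - 74 = -74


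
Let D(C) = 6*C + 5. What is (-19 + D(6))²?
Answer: 484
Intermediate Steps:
D(C) = 5 + 6*C
(-19 + D(6))² = (-19 + (5 + 6*6))² = (-19 + (5 + 36))² = (-19 + 41)² = 22² = 484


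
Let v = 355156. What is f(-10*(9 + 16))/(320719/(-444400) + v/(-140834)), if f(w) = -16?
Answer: 500693036800/101499733023 ≈ 4.9330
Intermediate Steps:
f(-10*(9 + 16))/(320719/(-444400) + v/(-140834)) = -16/(320719/(-444400) + 355156/(-140834)) = -16/(320719*(-1/444400) + 355156*(-1/140834)) = -16/(-320719/444400 - 177578/70417) = -16/(-101499733023/31293314800) = -16*(-31293314800/101499733023) = 500693036800/101499733023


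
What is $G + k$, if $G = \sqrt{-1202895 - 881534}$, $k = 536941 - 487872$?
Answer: $49069 + i \sqrt{2084429} \approx 49069.0 + 1443.8 i$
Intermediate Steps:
$k = 49069$
$G = i \sqrt{2084429}$ ($G = \sqrt{-2084429} = i \sqrt{2084429} \approx 1443.8 i$)
$G + k = i \sqrt{2084429} + 49069 = 49069 + i \sqrt{2084429}$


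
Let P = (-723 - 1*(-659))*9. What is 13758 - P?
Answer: 14334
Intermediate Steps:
P = -576 (P = (-723 + 659)*9 = -64*9 = -576)
13758 - P = 13758 - 1*(-576) = 13758 + 576 = 14334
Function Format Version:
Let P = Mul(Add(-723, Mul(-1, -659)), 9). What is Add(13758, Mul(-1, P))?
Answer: 14334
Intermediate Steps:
P = -576 (P = Mul(Add(-723, 659), 9) = Mul(-64, 9) = -576)
Add(13758, Mul(-1, P)) = Add(13758, Mul(-1, -576)) = Add(13758, 576) = 14334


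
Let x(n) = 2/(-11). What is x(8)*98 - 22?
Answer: -438/11 ≈ -39.818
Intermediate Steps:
x(n) = -2/11 (x(n) = 2*(-1/11) = -2/11)
x(8)*98 - 22 = -2/11*98 - 22 = -196/11 - 22 = -438/11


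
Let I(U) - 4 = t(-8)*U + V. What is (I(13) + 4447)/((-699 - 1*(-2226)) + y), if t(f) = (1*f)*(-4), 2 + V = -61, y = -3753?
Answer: -2402/1113 ≈ -2.1581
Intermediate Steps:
V = -63 (V = -2 - 61 = -63)
t(f) = -4*f (t(f) = f*(-4) = -4*f)
I(U) = -59 + 32*U (I(U) = 4 + ((-4*(-8))*U - 63) = 4 + (32*U - 63) = 4 + (-63 + 32*U) = -59 + 32*U)
(I(13) + 4447)/((-699 - 1*(-2226)) + y) = ((-59 + 32*13) + 4447)/((-699 - 1*(-2226)) - 3753) = ((-59 + 416) + 4447)/((-699 + 2226) - 3753) = (357 + 4447)/(1527 - 3753) = 4804/(-2226) = 4804*(-1/2226) = -2402/1113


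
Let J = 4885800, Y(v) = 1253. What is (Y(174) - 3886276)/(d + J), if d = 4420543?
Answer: -3885023/9306343 ≈ -0.41746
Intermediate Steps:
(Y(174) - 3886276)/(d + J) = (1253 - 3886276)/(4420543 + 4885800) = -3885023/9306343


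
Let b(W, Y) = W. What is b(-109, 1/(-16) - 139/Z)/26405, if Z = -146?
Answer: -109/26405 ≈ -0.0041280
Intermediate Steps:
b(-109, 1/(-16) - 139/Z)/26405 = -109/26405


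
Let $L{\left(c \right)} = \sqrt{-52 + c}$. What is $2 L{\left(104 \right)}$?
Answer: $4 \sqrt{13} \approx 14.422$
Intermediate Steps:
$2 L{\left(104 \right)} = 2 \sqrt{-52 + 104} = 2 \sqrt{52} = 2 \cdot 2 \sqrt{13} = 4 \sqrt{13}$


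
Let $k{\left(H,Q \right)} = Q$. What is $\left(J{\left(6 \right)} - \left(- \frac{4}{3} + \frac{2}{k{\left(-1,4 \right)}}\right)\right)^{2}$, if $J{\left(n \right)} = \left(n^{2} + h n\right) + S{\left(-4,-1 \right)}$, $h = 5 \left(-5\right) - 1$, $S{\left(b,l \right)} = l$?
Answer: $\frac{519841}{36} \approx 14440.0$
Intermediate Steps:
$h = -26$ ($h = -25 - 1 = -26$)
$J{\left(n \right)} = -1 + n^{2} - 26 n$ ($J{\left(n \right)} = \left(n^{2} - 26 n\right) - 1 = -1 + n^{2} - 26 n$)
$\left(J{\left(6 \right)} - \left(- \frac{4}{3} + \frac{2}{k{\left(-1,4 \right)}}\right)\right)^{2} = \left(\left(-1 + 6^{2} - 156\right) - \left(\frac{1}{2} - \frac{4}{3}\right)\right)^{2} = \left(\left(-1 + 36 - 156\right) - - \frac{5}{6}\right)^{2} = \left(-121 + \left(- \frac{1}{2} + \frac{4}{3}\right)\right)^{2} = \left(-121 + \frac{5}{6}\right)^{2} = \left(- \frac{721}{6}\right)^{2} = \frac{519841}{36}$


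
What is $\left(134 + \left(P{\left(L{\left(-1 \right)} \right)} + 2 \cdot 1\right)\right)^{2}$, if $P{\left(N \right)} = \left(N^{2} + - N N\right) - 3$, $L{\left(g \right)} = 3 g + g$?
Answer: $17689$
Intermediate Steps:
$L{\left(g \right)} = 4 g$
$P{\left(N \right)} = -3$ ($P{\left(N \right)} = \left(N^{2} - N^{2}\right) - 3 = 0 - 3 = -3$)
$\left(134 + \left(P{\left(L{\left(-1 \right)} \right)} + 2 \cdot 1\right)\right)^{2} = \left(134 + \left(-3 + 2 \cdot 1\right)\right)^{2} = \left(134 + \left(-3 + 2\right)\right)^{2} = \left(134 - 1\right)^{2} = 133^{2} = 17689$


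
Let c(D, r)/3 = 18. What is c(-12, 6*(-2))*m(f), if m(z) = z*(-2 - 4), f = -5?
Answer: 1620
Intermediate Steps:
m(z) = -6*z (m(z) = z*(-6) = -6*z)
c(D, r) = 54 (c(D, r) = 3*18 = 54)
c(-12, 6*(-2))*m(f) = 54*(-6*(-5)) = 54*30 = 1620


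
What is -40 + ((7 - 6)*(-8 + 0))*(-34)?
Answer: 232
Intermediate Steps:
-40 + ((7 - 6)*(-8 + 0))*(-34) = -40 + (1*(-8))*(-34) = -40 - 8*(-34) = -40 + 272 = 232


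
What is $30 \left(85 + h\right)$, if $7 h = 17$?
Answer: $\frac{18360}{7} \approx 2622.9$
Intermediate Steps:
$h = \frac{17}{7}$ ($h = \frac{1}{7} \cdot 17 = \frac{17}{7} \approx 2.4286$)
$30 \left(85 + h\right) = 30 \left(85 + \frac{17}{7}\right) = 30 \cdot \frac{612}{7} = \frac{18360}{7}$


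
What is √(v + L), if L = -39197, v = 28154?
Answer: 3*I*√1227 ≈ 105.09*I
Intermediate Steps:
√(v + L) = √(28154 - 39197) = √(-11043) = 3*I*√1227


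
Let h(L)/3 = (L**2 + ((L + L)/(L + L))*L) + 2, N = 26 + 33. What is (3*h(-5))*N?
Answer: 11682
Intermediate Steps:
N = 59
h(L) = 6 + 3*L + 3*L**2 (h(L) = 3*((L**2 + ((L + L)/(L + L))*L) + 2) = 3*((L**2 + ((2*L)/((2*L)))*L) + 2) = 3*((L**2 + ((2*L)*(1/(2*L)))*L) + 2) = 3*((L**2 + 1*L) + 2) = 3*((L**2 + L) + 2) = 3*((L + L**2) + 2) = 3*(2 + L + L**2) = 6 + 3*L + 3*L**2)
(3*h(-5))*N = (3*(6 + 3*(-5) + 3*(-5)**2))*59 = (3*(6 - 15 + 3*25))*59 = (3*(6 - 15 + 75))*59 = (3*66)*59 = 198*59 = 11682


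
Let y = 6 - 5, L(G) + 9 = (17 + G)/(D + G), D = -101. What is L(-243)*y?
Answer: -1435/172 ≈ -8.3430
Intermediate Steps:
L(G) = -9 + (17 + G)/(-101 + G)
y = 1
L(-243)*y = (2*(463 - 4*(-243))/(-101 - 243))*1 = (2*(463 + 972)/(-344))*1 = (2*(-1/344)*1435)*1 = -1435/172*1 = -1435/172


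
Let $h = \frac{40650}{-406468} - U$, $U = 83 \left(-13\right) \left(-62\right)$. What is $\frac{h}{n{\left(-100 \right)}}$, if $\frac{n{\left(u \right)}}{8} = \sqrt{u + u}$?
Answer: $\frac{13595968457 i \sqrt{2}}{32517440} \approx 591.3 i$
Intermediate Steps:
$n{\left(u \right)} = 8 \sqrt{2} \sqrt{u}$ ($n{\left(u \right)} = 8 \sqrt{u + u} = 8 \sqrt{2 u} = 8 \sqrt{2} \sqrt{u}$)
$U = 66898$ ($U = \left(-1079\right) \left(-62\right) = 66898$)
$h = - \frac{13595968457}{203234}$ ($h = \frac{40650}{-406468} - 66898 = 40650 \left(- \frac{1}{406468}\right) - 66898 = - \frac{20325}{203234} - 66898 = - \frac{13595968457}{203234} \approx -66898.0$)
$\frac{h}{n{\left(-100 \right)}} = - \frac{13595968457}{203234 \cdot 8 \sqrt{2} \sqrt{-100}} = - \frac{13595968457}{203234 \cdot 8 \sqrt{2} \cdot 10 i} = - \frac{13595968457}{203234 \cdot 80 i \sqrt{2}} = - \frac{13595968457 \left(- \frac{i \sqrt{2}}{160}\right)}{203234} = \frac{13595968457 i \sqrt{2}}{32517440}$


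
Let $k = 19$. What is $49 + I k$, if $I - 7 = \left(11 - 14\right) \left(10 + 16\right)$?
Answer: $-1300$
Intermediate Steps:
$I = -71$ ($I = 7 + \left(11 - 14\right) \left(10 + 16\right) = 7 - 78 = -71$)
$49 + I k = 49 - 1349 = -1300$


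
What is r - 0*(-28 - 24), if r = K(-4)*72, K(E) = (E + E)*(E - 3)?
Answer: 4032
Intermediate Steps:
K(E) = 2*E*(-3 + E) (K(E) = (2*E)*(-3 + E) = 2*E*(-3 + E))
r = 4032 (r = (2*(-4)*(-3 - 4))*72 = (2*(-4)*(-7))*72 = 56*72 = 4032)
r - 0*(-28 - 24) = 4032 - 0*(-28 - 24) = 4032 - 0*(-52) = 4032 - 1*0 = 4032 + 0 = 4032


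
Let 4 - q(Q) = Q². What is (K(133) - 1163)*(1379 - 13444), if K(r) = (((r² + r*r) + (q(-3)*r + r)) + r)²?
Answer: -14761880739070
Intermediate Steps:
q(Q) = 4 - Q²
K(r) = (-3*r + 2*r²)² (K(r) = (((r² + r*r) + ((4 - 1*(-3)²)*r + r)) + r)² = (((r² + r²) + ((4 - 1*9)*r + r)) + r)² = ((2*r² + ((4 - 9)*r + r)) + r)² = ((2*r² + (-5*r + r)) + r)² = ((2*r² - 4*r) + r)² = ((-4*r + 2*r²) + r)² = (-3*r + 2*r²)²)
(K(133) - 1163)*(1379 - 13444) = (133²*(-3 + 2*133)² - 1163)*(1379 - 13444) = (17689*(-3 + 266)² - 1163)*(-12065) = (17689*263² - 1163)*(-12065) = (17689*69169 - 1163)*(-12065) = (1223530441 - 1163)*(-12065) = 1223529278*(-12065) = -14761880739070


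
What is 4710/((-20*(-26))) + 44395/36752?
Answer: 4904683/477776 ≈ 10.266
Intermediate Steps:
4710/((-20*(-26))) + 44395/36752 = 4710/520 + 44395*(1/36752) = 4710*(1/520) + 44395/36752 = 471/52 + 44395/36752 = 4904683/477776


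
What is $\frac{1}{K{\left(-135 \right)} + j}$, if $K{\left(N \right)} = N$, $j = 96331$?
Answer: $\frac{1}{96196} \approx 1.0395 \cdot 10^{-5}$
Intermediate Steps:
$\frac{1}{K{\left(-135 \right)} + j} = \frac{1}{-135 + 96331} = \frac{1}{96196}$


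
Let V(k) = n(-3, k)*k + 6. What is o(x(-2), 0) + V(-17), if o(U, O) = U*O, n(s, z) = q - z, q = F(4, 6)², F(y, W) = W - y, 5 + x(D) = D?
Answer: -351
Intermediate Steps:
x(D) = -5 + D
q = 4 (q = (6 - 1*4)² = (6 - 4)² = 2² = 4)
n(s, z) = 4 - z
o(U, O) = O*U
V(k) = 6 + k*(4 - k) (V(k) = (4 - k)*k + 6 = k*(4 - k) + 6 = 6 + k*(4 - k))
o(x(-2), 0) + V(-17) = 0*(-5 - 2) + (6 - 1*(-17)*(-4 - 17)) = 0*(-7) + (6 - 1*(-17)*(-21)) = 0 + (6 - 357) = 0 - 351 = -351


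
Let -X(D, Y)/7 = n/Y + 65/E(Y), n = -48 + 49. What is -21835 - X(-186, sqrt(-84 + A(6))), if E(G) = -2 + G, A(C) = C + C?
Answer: (-786053*sqrt(2) - 264792*I)/(12*(I + 3*sqrt(2))) ≈ -21847.0 - 51.625*I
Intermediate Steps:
A(C) = 2*C
n = 1
X(D, Y) = -455/(-2 + Y) - 7/Y (X(D, Y) = -7*(1/Y + 65/(-2 + Y)) = -455/(-2 + Y) - 7/Y)
-21835 - X(-186, sqrt(-84 + A(6))) = -21835 - 14*(1 - 33*sqrt(-84 + 2*6))/((sqrt(-84 + 2*6))*(-2 + sqrt(-84 + 2*6))) = -21835 - 14*(1 - 33*sqrt(-84 + 12))/((sqrt(-84 + 12))*(-2 + sqrt(-84 + 12))) = -21835 - 14*(1 - 198*I*sqrt(2))/((sqrt(-72))*(-2 + sqrt(-72))) = -21835 - 14*(1 - 198*I*sqrt(2))/((6*I*sqrt(2))*(-2 + 6*I*sqrt(2))) = -21835 - 14*(-I*sqrt(2)/12)*(1 - 198*I*sqrt(2))/(-2 + 6*I*sqrt(2)) = -21835 - (-7)*I*sqrt(2)*(1 - 198*I*sqrt(2))/(6*(-2 + 6*I*sqrt(2))) = -21835 + 7*I*sqrt(2)*(1 - 198*I*sqrt(2))/(6*(-2 + 6*I*sqrt(2)))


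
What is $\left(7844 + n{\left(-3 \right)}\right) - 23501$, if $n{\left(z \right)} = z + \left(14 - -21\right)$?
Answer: $-15625$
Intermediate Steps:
$n{\left(z \right)} = 35 + z$ ($n{\left(z \right)} = z + \left(14 + 21\right) = z + 35 = 35 + z$)
$\left(7844 + n{\left(-3 \right)}\right) - 23501 = \left(7844 + \left(35 - 3\right)\right) - 23501 = \left(7844 + 32\right) - 23501 = 7876 - 23501 = -15625$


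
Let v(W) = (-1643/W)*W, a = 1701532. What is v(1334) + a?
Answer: 1699889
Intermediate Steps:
v(W) = -1643
v(1334) + a = -1643 + 1701532 = 1699889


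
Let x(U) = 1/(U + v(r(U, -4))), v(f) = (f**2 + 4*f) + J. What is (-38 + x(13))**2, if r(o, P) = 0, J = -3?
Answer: 143641/100 ≈ 1436.4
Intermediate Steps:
v(f) = -3 + f**2 + 4*f (v(f) = (f**2 + 4*f) - 3 = -3 + f**2 + 4*f)
x(U) = 1/(-3 + U) (x(U) = 1/(U + (-3 + 0**2 + 4*0)) = 1/(U + (-3 + 0 + 0)) = 1/(U - 3) = 1/(-3 + U))
(-38 + x(13))**2 = (-38 + 1/(-3 + 13))**2 = (-38 + 1/10)**2 = (-379/10)**2 = 143641/100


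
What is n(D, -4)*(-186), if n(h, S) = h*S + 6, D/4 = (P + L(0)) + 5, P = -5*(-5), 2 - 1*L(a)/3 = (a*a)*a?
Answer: 106020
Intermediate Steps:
L(a) = 6 - 3*a**3 (L(a) = 6 - 3*a*a*a = 6 - 3*a**2*a = 6 - 3*a**3)
P = 25
D = 144 (D = 4*((25 + (6 - 3*0**3)) + 5) = 4*((25 + (6 - 3*0)) + 5) = 4*((25 + (6 + 0)) + 5) = 4*((25 + 6) + 5) = 4*(31 + 5) = 4*36 = 144)
n(h, S) = 6 + S*h (n(h, S) = S*h + 6 = 6 + S*h)
n(D, -4)*(-186) = (6 - 4*144)*(-186) = (6 - 576)*(-186) = -570*(-186) = 106020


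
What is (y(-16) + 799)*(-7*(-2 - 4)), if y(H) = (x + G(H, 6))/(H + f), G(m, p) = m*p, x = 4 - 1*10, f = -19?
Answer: 168402/5 ≈ 33680.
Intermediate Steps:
x = -6 (x = 4 - 10 = -6)
y(H) = (-6 + 6*H)/(-19 + H) (y(H) = (-6 + H*6)/(H - 19) = (-6 + 6*H)/(-19 + H))
(y(-16) + 799)*(-7*(-2 - 4)) = (6*(-1 - 16)/(-19 - 16) + 799)*(-7*(-2 - 4)) = (6*(-17)/(-35) + 799)*(-7*(-6)) = (6*(-1/35)*(-17) + 799)*42 = (102/35 + 799)*42 = (28067/35)*42 = 168402/5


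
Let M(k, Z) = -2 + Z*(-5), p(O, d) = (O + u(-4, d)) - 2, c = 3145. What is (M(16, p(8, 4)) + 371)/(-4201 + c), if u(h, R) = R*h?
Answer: -419/1056 ≈ -0.39678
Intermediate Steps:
p(O, d) = -2 + O - 4*d (p(O, d) = (O + d*(-4)) - 2 = (O - 4*d) - 2 = -2 + O - 4*d)
M(k, Z) = -2 - 5*Z
(M(16, p(8, 4)) + 371)/(-4201 + c) = ((-2 - 5*(-2 + 8 - 4*4)) + 371)/(-4201 + 3145) = ((-2 - 5*(-2 + 8 - 16)) + 371)/(-1056) = ((-2 - 5*(-10)) + 371)*(-1/1056) = ((-2 + 50) + 371)*(-1/1056) = (48 + 371)*(-1/1056) = 419*(-1/1056) = -419/1056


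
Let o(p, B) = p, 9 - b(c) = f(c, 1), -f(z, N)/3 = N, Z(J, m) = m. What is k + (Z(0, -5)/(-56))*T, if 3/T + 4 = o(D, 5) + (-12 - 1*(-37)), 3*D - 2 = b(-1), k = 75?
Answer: 323445/4312 ≈ 75.010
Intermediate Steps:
f(z, N) = -3*N
b(c) = 12 (b(c) = 9 - (-3) = 9 - 1*(-3) = 9 + 3 = 12)
D = 14/3 (D = ⅔ + (⅓)*12 = ⅔ + 4 = 14/3 ≈ 4.6667)
T = 9/77 (T = 3/(-4 + (14/3 + (-12 - 1*(-37)))) = 3/(-4 + (14/3 + (-12 + 37))) = 3/(-4 + (14/3 + 25)) = 3/(-4 + 89/3) = 3/(77/3) = 3*(3/77) = 9/77 ≈ 0.11688)
k + (Z(0, -5)/(-56))*T = 75 - 5/(-56)*(9/77) = 75 - 5*(-1/56)*(9/77) = 75 + (5/56)*(9/77) = 75 + 45/4312 = 323445/4312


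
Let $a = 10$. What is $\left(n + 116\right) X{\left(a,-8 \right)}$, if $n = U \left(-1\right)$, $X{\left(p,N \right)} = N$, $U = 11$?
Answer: $-840$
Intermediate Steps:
$n = -11$ ($n = 11 \left(-1\right) = -11$)
$\left(n + 116\right) X{\left(a,-8 \right)} = \left(-11 + 116\right) \left(-8\right) = 105 \left(-8\right) = -840$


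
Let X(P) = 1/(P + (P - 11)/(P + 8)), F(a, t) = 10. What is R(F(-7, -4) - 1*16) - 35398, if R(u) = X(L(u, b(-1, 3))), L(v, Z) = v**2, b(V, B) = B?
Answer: -56955338/1609 ≈ -35398.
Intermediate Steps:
X(P) = 1/(P + (-11 + P)/(8 + P))
R(u) = (8 + u**2)/(-11 + u**4 + 9*u**2) (R(u) = (8 + u**2)/(-11 + (u**2)**2 + 9*u**2) = (8 + u**2)/(-11 + u**4 + 9*u**2))
R(F(-7, -4) - 1*16) - 35398 = (8 + (10 - 1*16)**2)/(-11 + (10 - 1*16)**4 + 9*(10 - 1*16)**2) - 35398 = (8 + (10 - 16)**2)/(-11 + (10 - 16)**4 + 9*(10 - 16)**2) - 35398 = (8 + (-6)**2)/(-11 + (-6)**4 + 9*(-6)**2) - 35398 = (8 + 36)/(-11 + 1296 + 9*36) - 35398 = 44/(-11 + 1296 + 324) - 35398 = 44/1609 - 35398 = -56955338/1609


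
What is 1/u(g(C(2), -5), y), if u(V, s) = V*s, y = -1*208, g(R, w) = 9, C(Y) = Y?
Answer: -1/1872 ≈ -0.00053419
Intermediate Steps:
y = -208
1/u(g(C(2), -5), y) = 1/(9*(-208)) = 1/(-1872) = -1/1872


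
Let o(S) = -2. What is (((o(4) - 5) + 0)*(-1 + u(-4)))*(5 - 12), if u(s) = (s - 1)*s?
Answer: 931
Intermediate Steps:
u(s) = s*(-1 + s) (u(s) = (-1 + s)*s = s*(-1 + s))
(((o(4) - 5) + 0)*(-1 + u(-4)))*(5 - 12) = (((-2 - 5) + 0)*(-1 - 4*(-1 - 4)))*(5 - 12) = ((-7 + 0)*(-1 - 4*(-5)))*(-7) = -7*(-1 + 20)*(-7) = -7*19*(-7) = -133*(-7) = 931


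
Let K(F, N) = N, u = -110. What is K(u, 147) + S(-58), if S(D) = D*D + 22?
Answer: 3533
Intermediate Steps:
S(D) = 22 + D² (S(D) = D² + 22 = 22 + D²)
K(u, 147) + S(-58) = 147 + (22 + (-58)²) = 147 + (22 + 3364) = 147 + 3386 = 3533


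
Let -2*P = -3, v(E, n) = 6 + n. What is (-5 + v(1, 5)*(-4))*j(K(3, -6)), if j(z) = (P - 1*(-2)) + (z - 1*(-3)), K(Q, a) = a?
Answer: -49/2 ≈ -24.500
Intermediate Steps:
P = 3/2 (P = -½*(-3) = 3/2 ≈ 1.5000)
j(z) = 13/2 + z (j(z) = (3/2 - 1*(-2)) + (z - 1*(-3)) = (3/2 + 2) + (z + 3) = 7/2 + (3 + z) = 13/2 + z)
(-5 + v(1, 5)*(-4))*j(K(3, -6)) = (-5 + (6 + 5)*(-4))*(13/2 - 6) = (-5 + 11*(-4))*(½) = (-5 - 44)*(½) = -49*½ = -49/2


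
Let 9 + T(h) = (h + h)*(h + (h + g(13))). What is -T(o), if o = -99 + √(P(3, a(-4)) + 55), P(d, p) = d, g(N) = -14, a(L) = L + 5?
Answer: -42199 + 820*√58 ≈ -35954.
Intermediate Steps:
a(L) = 5 + L
o = -99 + √58 (o = -99 + √(3 + 55) = -99 + √58 ≈ -91.384)
T(h) = -9 + 2*h*(-14 + 2*h) (T(h) = -9 + (h + h)*(h + (h - 14)) = -9 + (2*h)*(h + (-14 + h)) = -9 + (2*h)*(-14 + 2*h) = -9 + 2*h*(-14 + 2*h))
-T(o) = -(-9 - 28*(-99 + √58) + 4*(-99 + √58)²) = -(-9 + (2772 - 28*√58) + 4*(-99 + √58)²) = -(2763 - 28*√58 + 4*(-99 + √58)²) = -2763 - 4*(-99 + √58)² + 28*√58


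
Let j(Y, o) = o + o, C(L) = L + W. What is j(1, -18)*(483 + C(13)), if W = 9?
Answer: -18180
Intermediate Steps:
C(L) = 9 + L (C(L) = L + 9 = 9 + L)
j(Y, o) = 2*o
j(1, -18)*(483 + C(13)) = (2*(-18))*(483 + (9 + 13)) = -36*(483 + 22) = -36*505 = -18180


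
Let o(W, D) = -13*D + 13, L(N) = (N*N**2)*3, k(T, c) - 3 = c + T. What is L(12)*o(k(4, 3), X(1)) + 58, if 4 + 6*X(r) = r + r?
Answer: 89914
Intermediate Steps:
k(T, c) = 3 + T + c (k(T, c) = 3 + (c + T) = 3 + (T + c) = 3 + T + c)
X(r) = -2/3 + r/3 (X(r) = -2/3 + (r + r)/6 = -2/3 + (2*r)/6 = -2/3 + r/3)
L(N) = 3*N**3 (L(N) = N**3*3 = 3*N**3)
o(W, D) = 13 - 13*D
L(12)*o(k(4, 3), X(1)) + 58 = (3*12**3)*(13 - 13*(-2/3 + (1/3)*1)) + 58 = (3*1728)*(13 - 13*(-2/3 + 1/3)) + 58 = 5184*(13 - 13*(-1/3)) + 58 = 5184*(13 + 13/3) + 58 = 5184*(52/3) + 58 = 89856 + 58 = 89914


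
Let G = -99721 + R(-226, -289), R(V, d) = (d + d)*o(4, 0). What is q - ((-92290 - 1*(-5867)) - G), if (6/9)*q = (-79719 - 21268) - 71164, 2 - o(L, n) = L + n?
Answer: -540737/2 ≈ -2.7037e+5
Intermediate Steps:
o(L, n) = 2 - L - n (o(L, n) = 2 - (L + n) = 2 + (-L - n) = 2 - L - n)
R(V, d) = -4*d (R(V, d) = (d + d)*(2 - 1*4 - 1*0) = (2*d)*(2 - 4 + 0) = (2*d)*(-2) = -4*d)
G = -98565 (G = -99721 - 4*(-289) = -99721 + 1156 = -98565)
q = -516453/2 (q = 3*((-79719 - 21268) - 71164)/2 = 3*(-100987 - 71164)/2 = (3/2)*(-172151) = -516453/2 ≈ -2.5823e+5)
q - ((-92290 - 1*(-5867)) - G) = -516453/2 - ((-92290 - 1*(-5867)) - 1*(-98565)) = -516453/2 - ((-92290 + 5867) + 98565) = -516453/2 - (-86423 + 98565) = -516453/2 - 1*12142 = -516453/2 - 12142 = -540737/2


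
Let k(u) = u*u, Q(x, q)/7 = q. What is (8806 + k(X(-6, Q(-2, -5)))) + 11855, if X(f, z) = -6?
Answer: 20697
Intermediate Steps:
Q(x, q) = 7*q
k(u) = u**2
(8806 + k(X(-6, Q(-2, -5)))) + 11855 = (8806 + (-6)**2) + 11855 = (8806 + 36) + 11855 = 8842 + 11855 = 20697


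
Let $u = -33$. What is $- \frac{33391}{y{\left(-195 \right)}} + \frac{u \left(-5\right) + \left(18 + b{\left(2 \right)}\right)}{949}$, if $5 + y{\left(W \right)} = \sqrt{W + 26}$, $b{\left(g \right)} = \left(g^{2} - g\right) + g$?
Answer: $\frac{158476573}{184106} + \frac{434083 i}{194} \approx 860.79 + 2237.5 i$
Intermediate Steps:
$b{\left(g \right)} = g^{2}$
$y{\left(W \right)} = -5 + \sqrt{26 + W}$ ($y{\left(W \right)} = -5 + \sqrt{W + 26} = -5 + \sqrt{26 + W}$)
$- \frac{33391}{y{\left(-195 \right)}} + \frac{u \left(-5\right) + \left(18 + b{\left(2 \right)}\right)}{949} = - \frac{33391}{-5 + \sqrt{26 - 195}} + \frac{\left(-33\right) \left(-5\right) + \left(18 + 2^{2}\right)}{949} = - \frac{33391}{-5 + \sqrt{-169}} + \left(165 + \left(18 + 4\right)\right) \frac{1}{949} = - \frac{33391}{-5 + 13 i} + \left(165 + 22\right) \frac{1}{949} = - 33391 \frac{-5 - 13 i}{194} + 187 \cdot \frac{1}{949} = - \frac{33391 \left(-5 - 13 i\right)}{194} + \frac{187}{949} = \frac{187}{949} - \frac{33391 \left(-5 - 13 i\right)}{194}$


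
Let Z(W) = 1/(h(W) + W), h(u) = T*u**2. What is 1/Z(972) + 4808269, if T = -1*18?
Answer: -12196871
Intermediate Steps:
T = -18
h(u) = -18*u**2
Z(W) = 1/(W - 18*W**2) (Z(W) = 1/(-18*W**2 + W) = 1/(W - 18*W**2))
1/Z(972) + 4808269 = 1/(-1/(972*(-1 + 18*972))) + 4808269 = 1/(-1*1/972/(-1 + 17496)) + 4808269 = 1/(-1*1/972/17495) + 4808269 = 1/(-1*1/972*1/17495) + 4808269 = 1/(-1/17005140) + 4808269 = -17005140 + 4808269 = -12196871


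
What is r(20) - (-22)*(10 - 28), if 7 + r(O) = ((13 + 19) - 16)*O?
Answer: -83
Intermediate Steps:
r(O) = -7 + 16*O (r(O) = -7 + ((13 + 19) - 16)*O = -7 + (32 - 16)*O = -7 + 16*O)
r(20) - (-22)*(10 - 28) = (-7 + 16*20) - (-22)*(10 - 28) = (-7 + 320) - (-22)*(-18) = 313 - 1*396 = 313 - 396 = -83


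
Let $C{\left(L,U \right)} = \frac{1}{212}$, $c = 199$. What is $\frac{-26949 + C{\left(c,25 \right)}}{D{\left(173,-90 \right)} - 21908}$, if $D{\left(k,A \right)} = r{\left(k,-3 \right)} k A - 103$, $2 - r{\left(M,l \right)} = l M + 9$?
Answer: $\frac{5713187}{1694696412} \approx 0.0033712$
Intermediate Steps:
$C{\left(L,U \right)} = \frac{1}{212}$
$r{\left(M,l \right)} = -7 - M l$ ($r{\left(M,l \right)} = 2 - \left(l M + 9\right) = 2 - \left(M l + 9\right) = 2 - \left(9 + M l\right) = -7 - M l$)
$D{\left(k,A \right)} = -103 + A k \left(-7 + 3 k\right)$ ($D{\left(k,A \right)} = \left(-7 - k \left(-3\right)\right) k A - 103 = \left(-7 + 3 k\right) k A - 103 = k \left(-7 + 3 k\right) A - 103 = A k \left(-7 + 3 k\right) - 103 = -103 + A k \left(-7 + 3 k\right)$)
$\frac{-26949 + C{\left(c,25 \right)}}{D{\left(173,-90 \right)} - 21908} = \frac{-26949 + \frac{1}{212}}{\left(-103 - 15570 \left(-7 + 3 \cdot 173\right)\right) - 21908} = - \frac{5713187}{212 \left(\left(-103 - 15570 \left(-7 + 519\right)\right) - 21908\right)} = - \frac{5713187}{212 \left(\left(-103 - 15570 \cdot 512\right) - 21908\right)} = - \frac{5713187}{212 \left(\left(-103 - 7971840\right) - 21908\right)} = - \frac{5713187}{212 \left(-7971943 - 21908\right)} = - \frac{5713187}{212 \left(-7993851\right)} = \left(- \frac{5713187}{212}\right) \left(- \frac{1}{7993851}\right) = \frac{5713187}{1694696412}$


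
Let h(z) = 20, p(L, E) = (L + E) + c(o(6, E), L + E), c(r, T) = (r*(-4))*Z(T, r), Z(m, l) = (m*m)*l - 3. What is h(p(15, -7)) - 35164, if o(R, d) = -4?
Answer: -35144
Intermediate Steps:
Z(m, l) = -3 + l*m² (Z(m, l) = m²*l - 3 = l*m² - 3 = -3 + l*m²)
c(r, T) = -4*r*(-3 + r*T²) (c(r, T) = (r*(-4))*(-3 + r*T²) = (-4*r)*(-3 + r*T²) = -4*r*(-3 + r*T²))
p(L, E) = -48 + E + L - 64*(E + L)² (p(L, E) = (L + E) + 4*(-4)*(3 - 1*(-4)*(L + E)²) = (E + L) + 4*(-4)*(3 - 1*(-4)*(E + L)²) = (E + L) + 4*(-4)*(3 + 4*(E + L)²) = (E + L) + (-48 - 64*(E + L)²) = -48 + E + L - 64*(E + L)²)
h(p(15, -7)) - 35164 = 20 - 35164 = -35144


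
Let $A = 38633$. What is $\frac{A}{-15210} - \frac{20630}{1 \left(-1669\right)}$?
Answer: $\frac{249303823}{25385490} \approx 9.8207$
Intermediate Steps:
$\frac{A}{-15210} - \frac{20630}{1 \left(-1669\right)} = \frac{38633}{-15210} - \frac{20630}{1 \left(-1669\right)} = 38633 \left(- \frac{1}{15210}\right) - \frac{20630}{-1669} = - \frac{38633}{15210} - - \frac{20630}{1669} = - \frac{38633}{15210} + \frac{20630}{1669} = \frac{249303823}{25385490}$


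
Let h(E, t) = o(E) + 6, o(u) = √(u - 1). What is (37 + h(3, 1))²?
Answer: (43 + √2)² ≈ 1972.6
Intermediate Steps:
o(u) = √(-1 + u)
h(E, t) = 6 + √(-1 + E) (h(E, t) = √(-1 + E) + 6 = 6 + √(-1 + E))
(37 + h(3, 1))² = (37 + (6 + √(-1 + 3)))² = (37 + (6 + √2))² = (43 + √2)²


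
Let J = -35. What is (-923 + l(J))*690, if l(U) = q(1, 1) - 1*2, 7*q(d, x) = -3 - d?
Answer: -4470510/7 ≈ -6.3864e+5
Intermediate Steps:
q(d, x) = -3/7 - d/7 (q(d, x) = (-3 - d)/7 = -3/7 - d/7)
l(U) = -18/7 (l(U) = (-3/7 - 1/7*1) - 1*2 = (-3/7 - 1/7) - 2 = -4/7 - 2 = -18/7)
(-923 + l(J))*690 = (-923 - 18/7)*690 = -6479/7*690 = -4470510/7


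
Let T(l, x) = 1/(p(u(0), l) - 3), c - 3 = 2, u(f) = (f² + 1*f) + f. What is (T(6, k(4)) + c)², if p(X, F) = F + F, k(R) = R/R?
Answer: 2116/81 ≈ 26.123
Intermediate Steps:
u(f) = f² + 2*f (u(f) = (f² + f) + f = (f + f²) + f = f² + 2*f)
k(R) = 1
p(X, F) = 2*F
c = 5 (c = 3 + 2 = 5)
T(l, x) = 1/(-3 + 2*l) (T(l, x) = 1/(2*l - 3) = 1/(-3 + 2*l))
(T(6, k(4)) + c)² = (1/(-3 + 2*6) + 5)² = (1/(-3 + 12) + 5)² = (1/9 + 5)² = (⅑ + 5)² = (46/9)² = 2116/81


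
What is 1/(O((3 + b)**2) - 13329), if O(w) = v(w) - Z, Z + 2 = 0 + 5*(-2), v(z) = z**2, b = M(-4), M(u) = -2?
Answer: -1/13316 ≈ -7.5098e-5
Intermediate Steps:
b = -2
Z = -12 (Z = -2 + (0 + 5*(-2)) = -2 + (0 - 10) = -2 - 10 = -12)
O(w) = 12 + w**2 (O(w) = w**2 - 1*(-12) = w**2 + 12 = 12 + w**2)
1/(O((3 + b)**2) - 13329) = 1/((12 + ((3 - 2)**2)**2) - 13329) = 1/((12 + (1**2)**2) - 13329) = 1/((12 + 1**2) - 13329) = 1/((12 + 1) - 13329) = 1/(13 - 13329) = 1/(-13316) = -1/13316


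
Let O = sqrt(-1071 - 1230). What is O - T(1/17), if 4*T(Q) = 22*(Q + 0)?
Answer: -11/34 + I*sqrt(2301) ≈ -0.32353 + 47.969*I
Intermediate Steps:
O = I*sqrt(2301) (O = sqrt(-2301) = I*sqrt(2301) ≈ 47.969*I)
T(Q) = 11*Q/2 (T(Q) = (22*(Q + 0))/4 = (22*Q)/4 = 11*Q/2)
O - T(1/17) = I*sqrt(2301) - 11/(2*17) = I*sqrt(2301) - 1*11/34 = I*sqrt(2301) - 11/34 = -11/34 + I*sqrt(2301)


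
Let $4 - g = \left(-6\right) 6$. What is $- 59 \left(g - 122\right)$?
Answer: $4838$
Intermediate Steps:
$g = 40$ ($g = 4 - \left(-6\right) 6 = 4 - -36 = 4 + 36 = 40$)
$- 59 \left(g - 122\right) = - 59 \left(40 - 122\right) = \left(-59\right) \left(-82\right) = 4838$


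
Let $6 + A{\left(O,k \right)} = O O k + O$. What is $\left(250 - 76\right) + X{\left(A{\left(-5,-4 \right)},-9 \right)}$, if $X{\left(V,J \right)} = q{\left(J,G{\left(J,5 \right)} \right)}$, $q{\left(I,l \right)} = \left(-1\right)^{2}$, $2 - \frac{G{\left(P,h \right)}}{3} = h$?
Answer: $175$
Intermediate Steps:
$G{\left(P,h \right)} = 6 - 3 h$
$q{\left(I,l \right)} = 1$
$A{\left(O,k \right)} = -6 + O + k O^{2}$ ($A{\left(O,k \right)} = -6 + \left(O O k + O\right) = -6 + \left(O^{2} k + O\right) = -6 + \left(k O^{2} + O\right) = -6 + \left(O + k O^{2}\right) = -6 + O + k O^{2}$)
$X{\left(V,J \right)} = 1$
$\left(250 - 76\right) + X{\left(A{\left(-5,-4 \right)},-9 \right)} = \left(250 - 76\right) + 1 = 174 + 1 = 175$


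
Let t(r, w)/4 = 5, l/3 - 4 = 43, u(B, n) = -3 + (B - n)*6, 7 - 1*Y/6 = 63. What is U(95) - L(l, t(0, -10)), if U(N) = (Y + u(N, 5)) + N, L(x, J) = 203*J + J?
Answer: -3784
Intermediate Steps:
Y = -336 (Y = 42 - 6*63 = 42 - 378 = -336)
u(B, n) = -3 - 6*n + 6*B (u(B, n) = -3 + (-6*n + 6*B) = -3 - 6*n + 6*B)
l = 141 (l = 12 + 3*43 = 12 + 129 = 141)
t(r, w) = 20 (t(r, w) = 4*5 = 20)
L(x, J) = 204*J
U(N) = -369 + 7*N (U(N) = (-336 + (-3 - 6*5 + 6*N)) + N = (-336 + (-3 - 30 + 6*N)) + N = (-336 + (-33 + 6*N)) + N = (-369 + 6*N) + N = -369 + 7*N)
U(95) - L(l, t(0, -10)) = (-369 + 7*95) - 204*20 = (-369 + 665) - 1*4080 = 296 - 4080 = -3784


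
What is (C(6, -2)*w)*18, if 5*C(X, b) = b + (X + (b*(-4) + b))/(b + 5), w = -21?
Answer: -756/5 ≈ -151.20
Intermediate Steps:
C(X, b) = b/5 + (X - 3*b)/(5*(5 + b)) (C(X, b) = (b + (X + (b*(-4) + b))/(b + 5))/5 = (b + (X + (-4*b + b))/(5 + b))/5 = (b + (X - 3*b)/(5 + b))/5 = b/5 + (X - 3*b)/(5*(5 + b)))
(C(6, -2)*w)*18 = (((6 + (-2)**2 + 2*(-2))/(5*(5 - 2)))*(-21))*18 = (((1/5)*(6 + 4 - 4)/3)*(-21))*18 = (((1/5)*(1/3)*6)*(-21))*18 = ((2/5)*(-21))*18 = -42/5*18 = -756/5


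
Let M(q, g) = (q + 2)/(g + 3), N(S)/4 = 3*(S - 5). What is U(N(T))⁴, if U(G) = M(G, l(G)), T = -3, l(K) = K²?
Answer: 78074896/7223293470781521 ≈ 1.0809e-8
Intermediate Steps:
N(S) = -60 + 12*S (N(S) = 4*(3*(S - 5)) = 4*(3*(-5 + S)) = 4*(-15 + 3*S) = -60 + 12*S)
M(q, g) = (2 + q)/(3 + g)
U(G) = (2 + G)/(3 + G²)
U(N(T))⁴ = ((2 + (-60 + 12*(-3)))/(3 + (-60 + 12*(-3))²))⁴ = ((2 + (-60 - 36))/(3 + (-60 - 36)²))⁴ = ((2 - 96)/(3 + (-96)²))⁴ = (-94/(3 + 9216))⁴ = (-94/9219)⁴ = 78074896/7223293470781521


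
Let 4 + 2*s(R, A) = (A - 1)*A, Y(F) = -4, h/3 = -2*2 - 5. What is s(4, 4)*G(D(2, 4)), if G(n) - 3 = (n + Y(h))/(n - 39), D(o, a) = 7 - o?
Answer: 202/17 ≈ 11.882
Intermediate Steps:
h = -27 (h = 3*(-2*2 - 5) = 3*(-4 - 5) = 3*(-9) = -27)
s(R, A) = -2 + A*(-1 + A)/2 (s(R, A) = -2 + ((A - 1)*A)/2 = -2 + ((-1 + A)*A)/2 = -2 + (A*(-1 + A))/2 = -2 + A*(-1 + A)/2)
G(n) = 3 + (-4 + n)/(-39 + n) (G(n) = 3 + (n - 4)/(n - 39) = 3 + (-4 + n)/(-39 + n))
s(4, 4)*G(D(2, 4)) = (-2 + (1/2)*4**2 - 1/2*4)*((-121 + 4*(7 - 1*2))/(-39 + (7 - 1*2))) = (-2 + (1/2)*16 - 2)*((-121 + 4*(7 - 2))/(-39 + (7 - 2))) = (-2 + 8 - 2)*((-121 + 4*5)/(-39 + 5)) = 4*((-121 + 20)/(-34)) = 4*(-1/34*(-101)) = 4*(101/34) = 202/17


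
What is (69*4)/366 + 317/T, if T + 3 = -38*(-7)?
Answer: 31435/16043 ≈ 1.9594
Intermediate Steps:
T = 263 (T = -3 - 38*(-7) = -3 + 266 = 263)
(69*4)/366 + 317/T = (69*4)/366 + 317/263 = 276*(1/366) + 317*(1/263) = 46/61 + 317/263 = 31435/16043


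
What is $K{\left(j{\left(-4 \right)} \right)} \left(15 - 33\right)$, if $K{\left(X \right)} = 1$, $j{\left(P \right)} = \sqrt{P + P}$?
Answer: $-18$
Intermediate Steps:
$j{\left(P \right)} = \sqrt{2} \sqrt{P}$ ($j{\left(P \right)} = \sqrt{2 P} = \sqrt{2} \sqrt{P}$)
$K{\left(j{\left(-4 \right)} \right)} \left(15 - 33\right) = 1 \left(15 - 33\right) = 1 \left(-18\right) = -18$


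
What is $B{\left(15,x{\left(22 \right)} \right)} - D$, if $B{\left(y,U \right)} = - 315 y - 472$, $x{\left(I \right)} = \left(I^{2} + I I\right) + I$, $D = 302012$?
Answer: $-307209$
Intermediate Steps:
$x{\left(I \right)} = I + 2 I^{2}$ ($x{\left(I \right)} = \left(I^{2} + I^{2}\right) + I = 2 I^{2} + I = I + 2 I^{2}$)
$B{\left(y,U \right)} = -472 - 315 y$
$B{\left(15,x{\left(22 \right)} \right)} - D = \left(-472 - 4725\right) - 302012 = -5197 - 302012 = -307209$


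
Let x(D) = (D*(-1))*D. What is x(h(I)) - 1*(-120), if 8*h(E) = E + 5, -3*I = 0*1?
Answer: 7655/64 ≈ 119.61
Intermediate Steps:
I = 0 (I = -0 = -⅓*0 = 0)
h(E) = 5/8 + E/8 (h(E) = (E + 5)/8 = (5 + E)/8 = 5/8 + E/8)
x(D) = -D² (x(D) = (-D)*D = -D²)
x(h(I)) - 1*(-120) = -(5/8 + (⅛)*0)² - 1*(-120) = -(5/8 + 0)² + 120 = -(5/8)² + 120 = -1*25/64 + 120 = -25/64 + 120 = 7655/64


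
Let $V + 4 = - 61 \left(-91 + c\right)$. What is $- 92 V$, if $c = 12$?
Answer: $-442980$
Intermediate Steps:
$V = 4815$ ($V = -4 - 61 \left(-91 + 12\right) = -4 - -4819 = -4 + 4819 = 4815$)
$- 92 V = \left(-92\right) 4815 = -442980$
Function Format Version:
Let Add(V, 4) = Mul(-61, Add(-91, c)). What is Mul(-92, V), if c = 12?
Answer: -442980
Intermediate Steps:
V = 4815 (V = Add(-4, Mul(-61, Add(-91, 12))) = Add(-4, Mul(-61, -79)) = Add(-4, 4819) = 4815)
Mul(-92, V) = Mul(-92, 4815) = -442980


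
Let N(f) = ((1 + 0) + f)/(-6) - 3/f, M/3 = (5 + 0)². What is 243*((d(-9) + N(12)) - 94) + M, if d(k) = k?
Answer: -102165/4 ≈ -25541.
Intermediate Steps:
M = 75 (M = 3*(5 + 0)² = 3*5² = 3*25 = 75)
N(f) = -⅙ - 3/f - f/6 (N(f) = (1 + f)*(-⅙) - 3/f = (-⅙ - f/6) - 3/f = -⅙ - 3/f - f/6)
243*((d(-9) + N(12)) - 94) + M = 243*((-9 + (⅙)*(-18 - 1*12*(1 + 12))/12) - 94) + 75 = 243*((-9 + (⅙)*(1/12)*(-18 - 1*12*13)) - 94) + 75 = 243*((-9 + (⅙)*(1/12)*(-18 - 156)) - 94) + 75 = 243*((-9 + (⅙)*(1/12)*(-174)) - 94) + 75 = 243*((-9 - 29/12) - 94) + 75 = 243*(-137/12 - 94) + 75 = 243*(-1265/12) + 75 = -102465/4 + 75 = -102165/4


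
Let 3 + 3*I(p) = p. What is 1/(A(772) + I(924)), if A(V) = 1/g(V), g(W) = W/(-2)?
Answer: 386/118501 ≈ 0.0032574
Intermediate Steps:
g(W) = -W/2 (g(W) = W*(-½) = -W/2)
I(p) = -1 + p/3
A(V) = -2/V (A(V) = 1/(-V/2) = -2/V)
1/(A(772) + I(924)) = 1/(-2/772 + (-1 + (⅓)*924)) = 1/(-2*1/772 + (-1 + 308)) = 1/(-1/386 + 307) = 1/(118501/386) = 386/118501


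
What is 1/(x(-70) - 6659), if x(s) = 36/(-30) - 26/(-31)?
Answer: -155/1032201 ≈ -0.00015016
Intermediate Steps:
x(s) = -56/155 (x(s) = 36*(-1/30) - 26*(-1/31) = -6/5 + 26/31 = -56/155)
1/(x(-70) - 6659) = 1/(-56/155 - 6659) = 1/(-1032201/155) = -155/1032201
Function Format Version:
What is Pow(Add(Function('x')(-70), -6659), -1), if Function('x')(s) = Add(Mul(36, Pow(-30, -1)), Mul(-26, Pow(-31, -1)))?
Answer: Rational(-155, 1032201) ≈ -0.00015016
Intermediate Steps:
Function('x')(s) = Rational(-56, 155) (Function('x')(s) = Add(Mul(36, Rational(-1, 30)), Mul(-26, Rational(-1, 31))) = Add(Rational(-6, 5), Rational(26, 31)) = Rational(-56, 155))
Pow(Add(Function('x')(-70), -6659), -1) = Pow(Add(Rational(-56, 155), -6659), -1) = Pow(Rational(-1032201, 155), -1) = Rational(-155, 1032201)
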